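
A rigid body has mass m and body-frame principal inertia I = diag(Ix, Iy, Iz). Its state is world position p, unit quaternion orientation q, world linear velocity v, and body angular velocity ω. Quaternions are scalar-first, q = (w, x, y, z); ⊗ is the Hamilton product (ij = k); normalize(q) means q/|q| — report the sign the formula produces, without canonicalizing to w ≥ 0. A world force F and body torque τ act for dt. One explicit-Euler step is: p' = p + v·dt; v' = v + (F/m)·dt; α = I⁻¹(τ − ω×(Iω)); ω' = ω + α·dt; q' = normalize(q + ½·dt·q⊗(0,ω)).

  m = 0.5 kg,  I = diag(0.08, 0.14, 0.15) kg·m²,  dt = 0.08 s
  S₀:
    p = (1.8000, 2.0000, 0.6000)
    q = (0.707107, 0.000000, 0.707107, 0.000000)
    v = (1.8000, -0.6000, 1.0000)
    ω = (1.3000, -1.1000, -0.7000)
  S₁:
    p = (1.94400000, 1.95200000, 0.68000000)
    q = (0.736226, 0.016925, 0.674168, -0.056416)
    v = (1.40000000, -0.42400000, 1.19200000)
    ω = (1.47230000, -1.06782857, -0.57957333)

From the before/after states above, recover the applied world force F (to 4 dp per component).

Δv = v₁−v₀ = (-0.40000000, 0.17600000, 0.19200000)
applied force F = (-2.5000, 1.1000, 1.2000)

F = (-2.5000, 1.1000, 1.2000)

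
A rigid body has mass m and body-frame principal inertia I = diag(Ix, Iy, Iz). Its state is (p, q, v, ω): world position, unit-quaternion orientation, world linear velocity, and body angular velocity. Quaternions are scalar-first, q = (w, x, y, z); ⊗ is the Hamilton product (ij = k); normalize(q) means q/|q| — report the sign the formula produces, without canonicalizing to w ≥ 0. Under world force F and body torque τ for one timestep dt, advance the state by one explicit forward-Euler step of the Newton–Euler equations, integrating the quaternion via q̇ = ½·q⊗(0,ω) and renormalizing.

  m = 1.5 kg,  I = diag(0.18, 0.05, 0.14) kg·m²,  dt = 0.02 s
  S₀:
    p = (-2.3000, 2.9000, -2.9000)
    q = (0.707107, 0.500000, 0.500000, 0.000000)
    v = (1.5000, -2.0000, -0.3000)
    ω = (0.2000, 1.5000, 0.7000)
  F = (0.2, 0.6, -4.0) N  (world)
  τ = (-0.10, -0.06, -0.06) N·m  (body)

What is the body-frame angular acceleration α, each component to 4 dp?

α = (-1.0806, -1.3120, -0.1500)

gyro term ω×Iω = (0.0945, 0.0056, -0.0390)
α = I⁻¹(τ − ω×Iω) = (-1.0806, -1.3120, -0.1500)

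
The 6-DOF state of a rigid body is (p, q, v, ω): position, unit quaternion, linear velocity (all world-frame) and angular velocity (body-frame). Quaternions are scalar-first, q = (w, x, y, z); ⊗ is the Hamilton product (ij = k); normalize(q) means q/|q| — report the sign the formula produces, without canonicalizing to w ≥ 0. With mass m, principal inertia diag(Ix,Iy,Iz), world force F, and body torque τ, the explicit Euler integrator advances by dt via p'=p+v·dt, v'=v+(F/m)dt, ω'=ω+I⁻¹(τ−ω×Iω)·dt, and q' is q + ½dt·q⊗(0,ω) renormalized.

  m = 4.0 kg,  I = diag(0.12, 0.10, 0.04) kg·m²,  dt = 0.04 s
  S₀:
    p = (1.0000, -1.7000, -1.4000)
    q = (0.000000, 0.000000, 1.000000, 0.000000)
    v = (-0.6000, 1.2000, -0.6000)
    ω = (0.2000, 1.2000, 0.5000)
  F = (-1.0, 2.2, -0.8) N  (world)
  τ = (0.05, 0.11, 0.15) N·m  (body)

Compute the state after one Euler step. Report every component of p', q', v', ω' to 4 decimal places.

p' = (0.9760, -1.6520, -1.4240)
q' = (-0.0240, 0.0100, 0.9997, -0.0040)
v' = (-0.6100, 1.2220, -0.6080)
ω' = (0.2287, 1.2408, 0.6548)

α = I⁻¹(τ − ω×Iω) = (0.7167, 1.0200, 3.8700)
new body rate ω' = (0.2287, 1.2408, 0.6548)
Hamilton product q⊗(0,ω) = (-1.2000000, 0.5000000, 0.0000000, -0.2000000)
q' = normalize(q + ½dt·q⊗(0,ω)) = (-0.0240, 0.0100, 0.9997, -0.0040)
a = F/m = (-0.2500, 0.5500, -0.2000)
new position p' = (0.9760, -1.6520, -1.4240)
v + (F/m)dt = (-0.6100, 1.2220, -0.6080)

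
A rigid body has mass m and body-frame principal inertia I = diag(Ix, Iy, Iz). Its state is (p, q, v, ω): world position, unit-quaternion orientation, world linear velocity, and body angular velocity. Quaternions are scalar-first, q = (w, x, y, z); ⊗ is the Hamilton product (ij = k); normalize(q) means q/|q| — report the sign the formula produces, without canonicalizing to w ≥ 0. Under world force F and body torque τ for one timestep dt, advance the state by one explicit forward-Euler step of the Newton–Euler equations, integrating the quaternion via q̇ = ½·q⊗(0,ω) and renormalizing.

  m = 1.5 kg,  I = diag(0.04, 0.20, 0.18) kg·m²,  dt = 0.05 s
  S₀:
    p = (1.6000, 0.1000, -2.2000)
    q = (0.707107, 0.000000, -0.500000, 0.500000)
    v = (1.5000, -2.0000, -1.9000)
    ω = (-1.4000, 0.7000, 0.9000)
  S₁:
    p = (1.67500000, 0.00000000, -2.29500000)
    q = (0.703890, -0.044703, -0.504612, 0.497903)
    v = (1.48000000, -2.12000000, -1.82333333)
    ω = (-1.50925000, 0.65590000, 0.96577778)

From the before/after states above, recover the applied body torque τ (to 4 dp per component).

τ = (-0.1000, 0.0000, 0.0800)

rate change Δω = (-0.10925000, -0.04410000, 0.06577778)
gyro term ω₀×Iω₀ = (-0.0126, 0.1764, -0.1568)
applied torque τ = (-0.1000, 0.0000, 0.0800)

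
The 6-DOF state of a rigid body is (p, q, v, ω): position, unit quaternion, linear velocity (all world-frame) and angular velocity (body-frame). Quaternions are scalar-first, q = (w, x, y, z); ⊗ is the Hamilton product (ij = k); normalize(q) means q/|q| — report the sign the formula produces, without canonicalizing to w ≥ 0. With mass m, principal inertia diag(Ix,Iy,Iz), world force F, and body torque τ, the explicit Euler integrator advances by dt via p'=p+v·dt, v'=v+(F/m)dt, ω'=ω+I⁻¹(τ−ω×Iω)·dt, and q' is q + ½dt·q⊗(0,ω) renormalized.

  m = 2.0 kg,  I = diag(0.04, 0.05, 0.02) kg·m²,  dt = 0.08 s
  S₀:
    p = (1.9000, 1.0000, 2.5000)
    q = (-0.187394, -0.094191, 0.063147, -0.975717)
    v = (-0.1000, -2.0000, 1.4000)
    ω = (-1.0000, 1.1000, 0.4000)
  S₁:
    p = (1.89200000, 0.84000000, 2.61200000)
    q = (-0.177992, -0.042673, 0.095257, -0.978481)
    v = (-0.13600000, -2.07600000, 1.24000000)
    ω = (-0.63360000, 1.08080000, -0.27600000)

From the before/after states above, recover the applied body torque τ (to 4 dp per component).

τ = (0.1700, -0.0200, -0.1800)

Δω = ω₁−ω₀ = (0.36640000, -0.01920000, -0.67600000)
precession coupling = (-0.0132, -0.0080, -0.0110)
τ = I·(Δω/dt) + ω₀×(Iω₀) = (0.1700, -0.0200, -0.1800)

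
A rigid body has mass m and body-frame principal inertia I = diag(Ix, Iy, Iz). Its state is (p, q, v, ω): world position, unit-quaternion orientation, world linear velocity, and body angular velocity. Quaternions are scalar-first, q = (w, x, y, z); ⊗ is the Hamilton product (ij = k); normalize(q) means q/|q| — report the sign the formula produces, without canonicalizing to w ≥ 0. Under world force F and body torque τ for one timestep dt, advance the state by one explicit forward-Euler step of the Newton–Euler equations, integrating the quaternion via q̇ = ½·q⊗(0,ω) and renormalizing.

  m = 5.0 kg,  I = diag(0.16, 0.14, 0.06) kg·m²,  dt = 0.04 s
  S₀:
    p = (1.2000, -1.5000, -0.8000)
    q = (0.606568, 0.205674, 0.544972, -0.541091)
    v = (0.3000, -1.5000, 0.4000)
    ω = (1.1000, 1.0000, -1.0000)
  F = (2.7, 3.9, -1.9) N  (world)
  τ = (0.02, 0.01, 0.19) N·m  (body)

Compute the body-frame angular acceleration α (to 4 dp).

precession coupling ω×(Iω) = (0.0800, -0.1100, -0.0220)
α = I⁻¹(τ − ω×Iω) = (-0.3750, 0.8571, 3.5333)

α = (-0.3750, 0.8571, 3.5333)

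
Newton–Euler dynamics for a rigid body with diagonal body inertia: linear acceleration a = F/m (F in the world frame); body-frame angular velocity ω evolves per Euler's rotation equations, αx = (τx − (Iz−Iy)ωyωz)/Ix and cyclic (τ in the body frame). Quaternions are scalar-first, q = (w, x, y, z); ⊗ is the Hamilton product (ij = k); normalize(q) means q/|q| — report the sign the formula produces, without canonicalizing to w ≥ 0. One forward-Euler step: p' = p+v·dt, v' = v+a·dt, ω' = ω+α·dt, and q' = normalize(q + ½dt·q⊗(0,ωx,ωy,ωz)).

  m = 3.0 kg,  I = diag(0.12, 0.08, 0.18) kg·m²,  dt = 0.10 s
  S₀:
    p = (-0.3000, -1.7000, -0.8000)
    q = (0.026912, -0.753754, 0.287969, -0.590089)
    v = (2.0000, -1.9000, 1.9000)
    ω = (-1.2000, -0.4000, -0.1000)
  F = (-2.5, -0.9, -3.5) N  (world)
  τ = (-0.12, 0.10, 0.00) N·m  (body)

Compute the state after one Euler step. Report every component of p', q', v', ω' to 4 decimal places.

p' = (-0.1000, -1.8900, -0.6100)
q' = (-0.0155, -0.7671, 0.3184, -0.5568)
v' = (1.9167, -1.9300, 1.7833)
ω' = (-1.3033, -0.2660, -0.0893)

p' = p + v·dt = (-0.1000, -1.8900, -0.6100)
new velocity v' = (1.9167, -1.9300, 1.7833)
precession coupling ω×(Iω) = (0.0040, -0.0072, -0.0192)
(τ − ω×Iω)/I = (-1.0333, 1.3400, 0.1067)
ω' = ω + α·dt = (-1.3033, -0.2660, -0.0893)
q⊗(0,ω) = (-0.8483261, -0.2971269, 0.6219666, 0.6443732)
q' = normalize(q + ½dt·q⊗(0,ω)) = (-0.0155, -0.7671, 0.3184, -0.5568)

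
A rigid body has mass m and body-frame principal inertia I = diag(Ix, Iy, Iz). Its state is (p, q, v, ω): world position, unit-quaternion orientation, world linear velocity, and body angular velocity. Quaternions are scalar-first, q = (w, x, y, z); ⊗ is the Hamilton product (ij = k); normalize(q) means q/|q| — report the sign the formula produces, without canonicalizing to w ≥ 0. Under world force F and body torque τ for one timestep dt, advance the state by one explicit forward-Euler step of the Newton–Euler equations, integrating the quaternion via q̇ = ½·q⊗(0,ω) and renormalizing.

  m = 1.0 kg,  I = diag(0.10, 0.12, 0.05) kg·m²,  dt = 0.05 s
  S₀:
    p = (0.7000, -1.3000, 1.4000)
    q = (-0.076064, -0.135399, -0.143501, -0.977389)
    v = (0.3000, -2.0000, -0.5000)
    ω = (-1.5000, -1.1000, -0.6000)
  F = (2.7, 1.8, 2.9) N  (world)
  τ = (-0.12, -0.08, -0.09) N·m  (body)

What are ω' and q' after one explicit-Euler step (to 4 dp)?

ω' = (-1.5369, -1.1521, -0.7230)
q' = (-0.0996, -0.1571, -0.1067, -0.9767)

angular accel α = (-0.7380, -1.0417, -2.4600)
ω' = ω + α·dt = (-1.5369, -1.1521, -0.7230)
Hamilton product q⊗(0,ω) = (-0.9473830, -0.8749313, 1.4685145, -0.0206742)
q + ½dt·q⊗(0,ω), renormalized = (-0.0996, -0.1571, -0.1067, -0.9767)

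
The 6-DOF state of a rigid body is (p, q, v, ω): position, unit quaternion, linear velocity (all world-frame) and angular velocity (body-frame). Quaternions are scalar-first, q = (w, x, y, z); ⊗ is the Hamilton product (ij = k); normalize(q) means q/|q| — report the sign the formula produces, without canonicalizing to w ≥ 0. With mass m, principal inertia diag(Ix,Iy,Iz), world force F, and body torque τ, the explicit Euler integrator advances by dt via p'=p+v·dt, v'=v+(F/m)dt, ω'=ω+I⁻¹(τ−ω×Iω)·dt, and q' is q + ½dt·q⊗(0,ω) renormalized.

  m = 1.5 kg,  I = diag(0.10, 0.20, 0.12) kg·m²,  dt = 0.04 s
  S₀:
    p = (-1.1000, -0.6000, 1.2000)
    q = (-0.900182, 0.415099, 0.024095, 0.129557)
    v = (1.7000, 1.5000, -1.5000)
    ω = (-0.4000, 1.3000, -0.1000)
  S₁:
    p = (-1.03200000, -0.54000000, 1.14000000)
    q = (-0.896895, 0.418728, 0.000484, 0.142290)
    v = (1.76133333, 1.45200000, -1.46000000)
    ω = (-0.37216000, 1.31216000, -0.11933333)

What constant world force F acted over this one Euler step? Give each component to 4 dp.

F = (2.3000, -1.8000, 1.5000)

velocity change Δv = (0.06133333, -0.04800000, 0.04000000)
F = m·Δv/dt = (2.3000, -1.8000, 1.5000)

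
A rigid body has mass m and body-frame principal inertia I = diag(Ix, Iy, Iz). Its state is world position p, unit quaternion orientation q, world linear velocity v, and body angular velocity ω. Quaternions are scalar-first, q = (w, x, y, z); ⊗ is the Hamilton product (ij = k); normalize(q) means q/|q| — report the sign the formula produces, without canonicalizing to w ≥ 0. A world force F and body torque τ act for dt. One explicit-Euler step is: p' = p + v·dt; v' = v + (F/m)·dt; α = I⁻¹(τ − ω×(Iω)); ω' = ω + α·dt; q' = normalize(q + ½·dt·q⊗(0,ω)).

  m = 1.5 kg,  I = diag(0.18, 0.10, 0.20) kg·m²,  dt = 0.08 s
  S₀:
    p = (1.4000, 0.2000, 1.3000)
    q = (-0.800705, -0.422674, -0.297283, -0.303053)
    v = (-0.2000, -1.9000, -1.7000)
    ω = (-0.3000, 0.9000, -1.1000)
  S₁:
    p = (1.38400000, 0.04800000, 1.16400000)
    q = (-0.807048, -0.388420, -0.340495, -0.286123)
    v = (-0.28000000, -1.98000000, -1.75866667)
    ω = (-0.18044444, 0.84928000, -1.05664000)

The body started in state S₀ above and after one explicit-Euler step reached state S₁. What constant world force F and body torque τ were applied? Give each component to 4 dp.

F = (-1.5000, -1.5000, -1.1000)
τ = (0.1700, -0.0700, 0.1300)

rate change Δω = (0.11955556, -0.05072000, 0.04336000)
I·α + gyro = (0.1700, -0.0700, 0.1300)
velocity change Δv = (-0.08000000, -0.08000000, -0.05866667)
m·(v₁−v₀)/dt = (-1.5000, -1.5000, -1.1000)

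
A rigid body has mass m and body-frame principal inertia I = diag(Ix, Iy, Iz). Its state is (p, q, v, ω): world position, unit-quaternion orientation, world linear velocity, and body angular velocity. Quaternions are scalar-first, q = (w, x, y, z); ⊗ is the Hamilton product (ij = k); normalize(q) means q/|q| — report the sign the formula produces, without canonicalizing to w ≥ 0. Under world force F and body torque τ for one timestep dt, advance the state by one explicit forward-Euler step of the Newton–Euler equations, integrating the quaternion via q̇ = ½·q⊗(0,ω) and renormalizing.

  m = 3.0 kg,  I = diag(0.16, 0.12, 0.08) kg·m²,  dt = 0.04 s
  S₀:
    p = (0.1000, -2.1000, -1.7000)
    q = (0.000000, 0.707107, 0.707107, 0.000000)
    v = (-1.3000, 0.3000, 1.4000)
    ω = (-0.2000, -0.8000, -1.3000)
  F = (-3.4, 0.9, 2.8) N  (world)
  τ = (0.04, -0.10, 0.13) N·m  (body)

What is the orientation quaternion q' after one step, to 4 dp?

q' = (0.0141, 0.6884, 0.7251, -0.0085)

2q̇ = q⊗(0,ω) = (0.7071070, -0.9192391, 0.9192391, -0.4242642)
q + ½dt·q⊗(0,ω), renormalized = (0.0141, 0.6884, 0.7251, -0.0085)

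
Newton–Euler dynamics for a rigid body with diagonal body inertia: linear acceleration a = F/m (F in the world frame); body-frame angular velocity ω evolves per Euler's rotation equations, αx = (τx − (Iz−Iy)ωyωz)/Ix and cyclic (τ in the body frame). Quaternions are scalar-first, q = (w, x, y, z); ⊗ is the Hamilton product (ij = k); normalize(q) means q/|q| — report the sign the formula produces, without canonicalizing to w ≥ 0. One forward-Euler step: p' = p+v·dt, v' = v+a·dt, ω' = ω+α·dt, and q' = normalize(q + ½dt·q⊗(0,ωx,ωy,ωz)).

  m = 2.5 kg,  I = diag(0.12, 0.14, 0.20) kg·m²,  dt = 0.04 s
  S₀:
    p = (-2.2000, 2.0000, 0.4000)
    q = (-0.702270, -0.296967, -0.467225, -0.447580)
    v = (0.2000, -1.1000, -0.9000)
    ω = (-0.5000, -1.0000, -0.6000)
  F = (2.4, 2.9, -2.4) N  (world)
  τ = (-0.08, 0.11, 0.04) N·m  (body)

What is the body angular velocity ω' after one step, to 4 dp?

ω' = (-0.5387, -0.9617, -0.5940)

α = I⁻¹(τ − ω×Iω) = (-0.9667, 0.9571, 0.1500)
new body rate ω' = (-0.5387, -0.9617, -0.5940)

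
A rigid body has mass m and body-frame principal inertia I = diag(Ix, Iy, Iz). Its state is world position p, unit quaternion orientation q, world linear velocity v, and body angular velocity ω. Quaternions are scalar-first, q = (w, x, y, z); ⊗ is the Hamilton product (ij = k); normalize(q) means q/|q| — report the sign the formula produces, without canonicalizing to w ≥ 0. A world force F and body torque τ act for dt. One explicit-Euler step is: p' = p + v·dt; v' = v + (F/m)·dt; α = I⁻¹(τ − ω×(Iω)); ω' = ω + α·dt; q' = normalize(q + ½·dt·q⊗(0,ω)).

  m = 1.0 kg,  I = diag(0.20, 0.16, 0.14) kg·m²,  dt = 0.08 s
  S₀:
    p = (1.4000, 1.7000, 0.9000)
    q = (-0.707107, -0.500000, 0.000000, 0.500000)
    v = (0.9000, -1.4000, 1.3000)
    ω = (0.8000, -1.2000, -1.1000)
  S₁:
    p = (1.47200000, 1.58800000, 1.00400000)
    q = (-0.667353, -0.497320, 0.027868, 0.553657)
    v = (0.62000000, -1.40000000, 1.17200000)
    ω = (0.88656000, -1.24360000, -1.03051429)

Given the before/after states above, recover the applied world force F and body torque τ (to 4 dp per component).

F = (-3.5000, 0.0000, -1.6000)
τ = (0.1900, -0.1400, 0.1600)

ω₁ − ω₀ = (0.08656000, -0.04360000, 0.06948571)
precession coupling = (-0.0264, -0.0528, 0.0384)
applied torque τ = (0.1900, -0.1400, 0.1600)
Δv = v₁−v₀ = (-0.28000000, 0.00000000, -0.12800000)
F = m·Δv/dt = (-3.5000, 0.0000, -1.6000)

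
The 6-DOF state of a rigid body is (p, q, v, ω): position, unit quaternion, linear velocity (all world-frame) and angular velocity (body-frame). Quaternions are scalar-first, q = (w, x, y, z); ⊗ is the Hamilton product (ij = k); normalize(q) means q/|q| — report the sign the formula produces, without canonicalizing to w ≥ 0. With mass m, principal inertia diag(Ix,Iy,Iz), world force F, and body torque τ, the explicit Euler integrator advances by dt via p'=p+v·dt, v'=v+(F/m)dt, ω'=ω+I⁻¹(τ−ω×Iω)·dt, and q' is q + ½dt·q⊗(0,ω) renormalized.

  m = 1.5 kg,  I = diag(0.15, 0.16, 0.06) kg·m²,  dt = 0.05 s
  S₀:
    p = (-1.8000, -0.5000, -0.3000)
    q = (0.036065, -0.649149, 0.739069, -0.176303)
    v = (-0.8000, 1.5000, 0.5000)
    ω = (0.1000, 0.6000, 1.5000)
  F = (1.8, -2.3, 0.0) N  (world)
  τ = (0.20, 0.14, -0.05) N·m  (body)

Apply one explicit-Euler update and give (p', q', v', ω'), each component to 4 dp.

p' = (-1.8400, -0.4250, -0.2750)
q' = (0.0332, -0.6182, 0.7629, -0.1864)
v' = (-0.7400, 1.4233, 0.5000)
ω' = (0.1967, 0.6395, 1.4578)

precession coupling ω×(Iω) = (-0.0900, 0.0135, 0.0006)
angular accel α = (1.9333, 0.7906, -0.8433)
new body rate ω' = (0.1967, 0.6395, 1.4578)
Hamilton product q⊗(0,ω) = (-0.1140720, 1.2179918, 0.9777322, -0.4092988)
q' = normalize(q + ½dt·q⊗(0,ω)) = (0.0332, -0.6182, 0.7629, -0.1864)
a = (1.2000, -1.5333, 0.0000)
new position p' = (-1.8400, -0.4250, -0.2750)
new velocity v' = (-0.7400, 1.4233, 0.5000)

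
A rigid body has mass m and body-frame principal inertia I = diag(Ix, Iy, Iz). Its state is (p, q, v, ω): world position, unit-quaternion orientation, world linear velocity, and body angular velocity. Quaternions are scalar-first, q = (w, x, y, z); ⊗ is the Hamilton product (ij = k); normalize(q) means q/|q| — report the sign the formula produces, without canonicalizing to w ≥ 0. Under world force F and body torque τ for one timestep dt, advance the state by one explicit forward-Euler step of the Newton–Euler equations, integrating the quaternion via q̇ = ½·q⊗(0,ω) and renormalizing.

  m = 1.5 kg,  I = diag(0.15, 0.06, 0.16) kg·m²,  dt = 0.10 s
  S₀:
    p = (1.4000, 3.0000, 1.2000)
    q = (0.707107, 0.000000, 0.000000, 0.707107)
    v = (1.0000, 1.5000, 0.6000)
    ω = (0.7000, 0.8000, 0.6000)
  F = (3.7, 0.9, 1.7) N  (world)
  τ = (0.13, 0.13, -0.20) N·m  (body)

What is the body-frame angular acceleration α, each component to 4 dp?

ω×(Iω) gyroscopic = (0.0480, -0.0042, -0.0504)
angular accel α = (0.5467, 2.2367, -0.9350)

α = (0.5467, 2.2367, -0.9350)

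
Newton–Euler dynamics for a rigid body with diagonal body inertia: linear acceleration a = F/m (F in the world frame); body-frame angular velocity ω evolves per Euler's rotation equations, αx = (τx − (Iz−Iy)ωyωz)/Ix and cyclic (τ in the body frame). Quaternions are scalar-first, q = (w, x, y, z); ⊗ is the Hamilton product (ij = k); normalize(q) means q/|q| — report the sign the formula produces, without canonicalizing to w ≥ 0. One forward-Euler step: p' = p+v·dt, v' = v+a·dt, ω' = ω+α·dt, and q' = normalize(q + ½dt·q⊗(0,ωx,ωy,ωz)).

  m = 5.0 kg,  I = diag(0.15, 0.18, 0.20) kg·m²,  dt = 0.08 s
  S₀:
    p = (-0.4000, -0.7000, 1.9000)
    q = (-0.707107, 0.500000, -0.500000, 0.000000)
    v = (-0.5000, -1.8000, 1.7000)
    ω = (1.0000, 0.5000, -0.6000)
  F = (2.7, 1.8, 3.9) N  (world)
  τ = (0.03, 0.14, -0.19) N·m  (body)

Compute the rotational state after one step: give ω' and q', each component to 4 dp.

precession coupling ω×(Iω) = (-0.0060, 0.0300, 0.0150)
angular accel α = (0.2400, 0.6111, -1.0250)
new body rate ω' = (1.0192, 0.5489, -0.6820)
Hamilton product q⊗(0,ω) = (-0.2500000, -0.4071070, -0.0535535, 1.1742642)
q' = normalize(q + ½dt·q⊗(0,ω)) = (-0.7162, 0.4831, -0.5015, 0.0469)

ω' = (1.0192, 0.5489, -0.6820)
q' = (-0.7162, 0.4831, -0.5015, 0.0469)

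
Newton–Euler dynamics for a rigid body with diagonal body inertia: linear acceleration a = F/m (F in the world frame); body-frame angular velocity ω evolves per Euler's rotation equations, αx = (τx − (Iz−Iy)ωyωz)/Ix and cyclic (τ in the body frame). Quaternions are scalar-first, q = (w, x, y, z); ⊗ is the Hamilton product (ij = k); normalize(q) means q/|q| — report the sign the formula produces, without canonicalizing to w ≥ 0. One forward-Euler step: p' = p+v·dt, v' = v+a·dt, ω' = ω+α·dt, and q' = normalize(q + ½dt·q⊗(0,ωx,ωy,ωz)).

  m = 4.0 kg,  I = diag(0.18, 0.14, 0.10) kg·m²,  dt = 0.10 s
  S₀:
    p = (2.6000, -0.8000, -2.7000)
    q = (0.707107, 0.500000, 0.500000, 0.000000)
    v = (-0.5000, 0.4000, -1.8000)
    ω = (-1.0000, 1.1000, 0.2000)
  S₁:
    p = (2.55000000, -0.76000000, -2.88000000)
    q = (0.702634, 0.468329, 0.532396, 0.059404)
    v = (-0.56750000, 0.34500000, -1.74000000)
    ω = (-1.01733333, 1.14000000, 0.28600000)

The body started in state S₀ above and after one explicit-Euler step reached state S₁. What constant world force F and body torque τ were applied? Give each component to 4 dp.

Δv = v₁−v₀ = (-0.06750000, -0.05500000, 0.06000000)
m·(v₁−v₀)/dt = (-2.7000, -2.2000, 2.4000)
rate change Δω = (-0.01733333, 0.04000000, 0.08600000)
ω₀×(Iω₀) = (-0.0088, -0.0160, 0.0440)
I·α + gyro = (-0.0400, 0.0400, 0.1300)

F = (-2.7000, -2.2000, 2.4000)
τ = (-0.0400, 0.0400, 0.1300)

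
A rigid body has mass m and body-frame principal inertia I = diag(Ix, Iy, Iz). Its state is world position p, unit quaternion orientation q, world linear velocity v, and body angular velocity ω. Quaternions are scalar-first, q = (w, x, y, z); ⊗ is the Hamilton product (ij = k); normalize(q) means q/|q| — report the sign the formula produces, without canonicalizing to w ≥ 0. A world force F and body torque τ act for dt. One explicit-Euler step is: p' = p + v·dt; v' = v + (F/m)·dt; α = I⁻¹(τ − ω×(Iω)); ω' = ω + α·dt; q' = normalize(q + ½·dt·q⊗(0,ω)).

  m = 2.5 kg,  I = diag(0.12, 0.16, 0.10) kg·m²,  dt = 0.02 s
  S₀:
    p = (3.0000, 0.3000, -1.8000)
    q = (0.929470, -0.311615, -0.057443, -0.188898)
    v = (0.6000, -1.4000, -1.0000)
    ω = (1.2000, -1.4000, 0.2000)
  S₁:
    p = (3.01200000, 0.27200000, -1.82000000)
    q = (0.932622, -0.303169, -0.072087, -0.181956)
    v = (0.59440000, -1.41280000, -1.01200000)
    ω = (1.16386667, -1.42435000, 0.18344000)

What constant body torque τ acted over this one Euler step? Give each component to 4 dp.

ω₁ − ω₀ = (-0.03613333, -0.02435000, -0.01656000)
precession coupling = (0.0168, 0.0048, -0.0672)
τ = I·(Δω/dt) + ω₀×(Iω₀) = (-0.2000, -0.1900, -0.1500)

τ = (-0.2000, -0.1900, -0.1500)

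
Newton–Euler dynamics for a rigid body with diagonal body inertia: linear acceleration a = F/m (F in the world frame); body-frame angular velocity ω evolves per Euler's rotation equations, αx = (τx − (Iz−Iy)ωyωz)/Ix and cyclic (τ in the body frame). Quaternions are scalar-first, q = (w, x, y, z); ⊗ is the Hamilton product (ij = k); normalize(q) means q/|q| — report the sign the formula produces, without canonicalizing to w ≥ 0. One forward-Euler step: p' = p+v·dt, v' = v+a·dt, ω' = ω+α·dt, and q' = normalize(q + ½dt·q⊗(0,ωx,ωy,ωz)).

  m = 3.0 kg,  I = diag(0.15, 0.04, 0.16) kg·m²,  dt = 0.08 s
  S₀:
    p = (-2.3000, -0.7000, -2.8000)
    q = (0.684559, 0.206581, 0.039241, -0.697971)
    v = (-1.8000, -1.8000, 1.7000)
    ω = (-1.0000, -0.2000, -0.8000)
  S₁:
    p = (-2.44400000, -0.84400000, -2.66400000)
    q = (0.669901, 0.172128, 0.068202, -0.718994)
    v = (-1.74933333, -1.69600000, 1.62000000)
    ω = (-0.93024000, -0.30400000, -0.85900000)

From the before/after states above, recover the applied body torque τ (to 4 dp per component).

τ = (0.1500, -0.0600, -0.1400)

ω₁ − ω₀ = (0.06976000, -0.10400000, -0.05900000)
precession coupling = (0.0192, -0.0080, -0.0220)
τ = I·(Δω/dt) + ω₀×(Iω₀) = (0.1500, -0.0600, -0.1400)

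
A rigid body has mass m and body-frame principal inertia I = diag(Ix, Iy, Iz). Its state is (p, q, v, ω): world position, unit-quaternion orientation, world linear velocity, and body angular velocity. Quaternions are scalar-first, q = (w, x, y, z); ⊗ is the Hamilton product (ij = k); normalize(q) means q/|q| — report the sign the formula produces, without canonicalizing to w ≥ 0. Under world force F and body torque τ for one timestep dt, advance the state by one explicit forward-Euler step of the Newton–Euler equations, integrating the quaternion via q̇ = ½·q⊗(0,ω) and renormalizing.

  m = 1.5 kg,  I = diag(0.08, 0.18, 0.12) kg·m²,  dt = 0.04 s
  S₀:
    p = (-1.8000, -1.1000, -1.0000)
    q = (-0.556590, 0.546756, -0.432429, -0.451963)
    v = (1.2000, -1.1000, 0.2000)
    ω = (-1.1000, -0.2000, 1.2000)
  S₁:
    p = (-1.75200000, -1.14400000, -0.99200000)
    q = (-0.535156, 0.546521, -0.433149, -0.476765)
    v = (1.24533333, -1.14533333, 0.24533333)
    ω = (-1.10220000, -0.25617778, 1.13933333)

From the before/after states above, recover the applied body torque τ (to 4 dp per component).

ω₁ − ω₀ = (-0.00220000, -0.05617778, -0.06066667)
ω₀×(Iω₀) = (0.0144, 0.0528, 0.0220)
τ = I·(Δω/dt) + ω₀×(Iω₀) = (0.0100, -0.2000, -0.1600)

τ = (0.0100, -0.2000, -0.1600)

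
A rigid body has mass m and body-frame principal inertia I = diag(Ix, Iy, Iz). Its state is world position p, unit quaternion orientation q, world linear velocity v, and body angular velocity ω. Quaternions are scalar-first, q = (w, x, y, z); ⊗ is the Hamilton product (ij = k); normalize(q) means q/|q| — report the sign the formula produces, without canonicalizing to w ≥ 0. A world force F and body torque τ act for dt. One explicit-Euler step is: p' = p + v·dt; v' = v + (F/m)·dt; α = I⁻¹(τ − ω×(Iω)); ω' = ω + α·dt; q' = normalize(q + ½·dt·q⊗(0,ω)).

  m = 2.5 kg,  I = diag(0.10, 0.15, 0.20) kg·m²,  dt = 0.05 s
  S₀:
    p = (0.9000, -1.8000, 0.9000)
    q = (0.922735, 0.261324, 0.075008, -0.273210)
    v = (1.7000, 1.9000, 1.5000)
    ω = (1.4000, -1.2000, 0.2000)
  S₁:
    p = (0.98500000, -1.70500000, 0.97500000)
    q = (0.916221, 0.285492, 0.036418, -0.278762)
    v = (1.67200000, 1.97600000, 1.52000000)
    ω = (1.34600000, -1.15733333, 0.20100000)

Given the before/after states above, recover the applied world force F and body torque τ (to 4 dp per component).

velocity change Δv = (-0.02800000, 0.07600000, 0.02000000)
applied force F = (-1.4000, 3.8000, 1.0000)
ω₁ − ω₀ = (-0.05400000, 0.04266667, 0.00100000)
ω₀×(Iω₀) = (-0.0120, -0.0280, -0.0840)
applied torque τ = (-0.1200, 0.1000, -0.0800)

F = (-1.4000, 3.8000, 1.0000)
τ = (-0.1200, 0.1000, -0.0800)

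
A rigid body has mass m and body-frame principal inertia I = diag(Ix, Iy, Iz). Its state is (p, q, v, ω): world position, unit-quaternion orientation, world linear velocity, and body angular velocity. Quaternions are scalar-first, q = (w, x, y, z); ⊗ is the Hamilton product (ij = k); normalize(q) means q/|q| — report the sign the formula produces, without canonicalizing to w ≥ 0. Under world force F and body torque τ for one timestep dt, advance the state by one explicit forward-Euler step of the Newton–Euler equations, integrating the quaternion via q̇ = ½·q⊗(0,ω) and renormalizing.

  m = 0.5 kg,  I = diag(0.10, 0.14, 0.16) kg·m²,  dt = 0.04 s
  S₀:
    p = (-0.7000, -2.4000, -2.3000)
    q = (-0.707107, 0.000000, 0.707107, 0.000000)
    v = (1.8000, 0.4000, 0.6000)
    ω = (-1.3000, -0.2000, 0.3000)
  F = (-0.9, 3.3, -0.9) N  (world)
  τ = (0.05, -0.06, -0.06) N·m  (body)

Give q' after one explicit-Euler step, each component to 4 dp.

Hamilton product q⊗(0,ω) = (0.1414214, 1.1313712, 0.1414214, 0.7071070)
q' = normalize(q + ½dt·q⊗(0,ω)) = (-0.7040, 0.0226, 0.7097, 0.0141)

q' = (-0.7040, 0.0226, 0.7097, 0.0141)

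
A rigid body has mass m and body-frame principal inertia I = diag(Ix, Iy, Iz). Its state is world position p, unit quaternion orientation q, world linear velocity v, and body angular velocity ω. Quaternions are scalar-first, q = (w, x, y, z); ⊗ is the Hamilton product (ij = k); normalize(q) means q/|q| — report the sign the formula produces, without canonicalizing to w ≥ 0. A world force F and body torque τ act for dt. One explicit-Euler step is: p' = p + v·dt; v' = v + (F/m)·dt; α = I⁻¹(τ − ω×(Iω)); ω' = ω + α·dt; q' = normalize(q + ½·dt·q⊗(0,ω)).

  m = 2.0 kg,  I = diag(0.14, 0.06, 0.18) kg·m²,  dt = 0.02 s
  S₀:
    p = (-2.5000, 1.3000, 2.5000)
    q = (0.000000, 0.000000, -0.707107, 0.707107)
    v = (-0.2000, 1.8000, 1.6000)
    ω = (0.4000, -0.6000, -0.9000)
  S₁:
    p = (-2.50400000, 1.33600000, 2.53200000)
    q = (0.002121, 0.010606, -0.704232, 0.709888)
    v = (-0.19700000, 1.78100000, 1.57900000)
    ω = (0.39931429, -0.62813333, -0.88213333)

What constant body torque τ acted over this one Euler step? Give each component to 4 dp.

Δω = ω₁−ω₀ = (-0.00068571, -0.02813333, 0.01786667)
ω₀×(Iω₀) = (0.0648, 0.0144, 0.0192)
τ = I·(Δω/dt) + ω₀×(Iω₀) = (0.0600, -0.0700, 0.1800)

τ = (0.0600, -0.0700, 0.1800)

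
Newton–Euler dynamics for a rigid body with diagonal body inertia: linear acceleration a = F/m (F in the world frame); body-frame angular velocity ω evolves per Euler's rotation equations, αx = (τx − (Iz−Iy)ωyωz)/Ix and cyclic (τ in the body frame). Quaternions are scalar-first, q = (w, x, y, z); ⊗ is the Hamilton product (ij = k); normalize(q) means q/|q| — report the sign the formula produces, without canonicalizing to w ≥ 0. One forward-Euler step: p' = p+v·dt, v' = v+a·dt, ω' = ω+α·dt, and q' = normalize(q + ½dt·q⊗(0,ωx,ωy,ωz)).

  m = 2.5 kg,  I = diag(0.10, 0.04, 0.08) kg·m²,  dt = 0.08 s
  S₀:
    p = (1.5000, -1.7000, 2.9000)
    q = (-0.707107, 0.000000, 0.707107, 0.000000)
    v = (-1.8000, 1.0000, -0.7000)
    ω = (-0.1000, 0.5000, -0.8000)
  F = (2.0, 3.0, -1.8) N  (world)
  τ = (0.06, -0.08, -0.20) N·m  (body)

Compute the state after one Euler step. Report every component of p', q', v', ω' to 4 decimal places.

p' = (1.3560, -1.6200, 2.8440)
q' = (-0.7207, -0.0198, 0.6925, 0.0254)
v' = (-1.7360, 1.0960, -0.7576)
ω' = (-0.0392, 0.3368, -1.0030)

linear accel F/m = (0.8000, 1.2000, -0.7200)
p' = p + v·dt = (1.3560, -1.6200, 2.8440)
v' = v + a·dt = (-1.7360, 1.0960, -0.7576)
gyro term ω×Iω = (-0.0160, 0.0016, 0.0030)
angular accel α = (0.7600, -2.0400, -2.5375)
ω' = ω + α·dt = (-0.0392, 0.3368, -1.0030)
Hamilton product q⊗(0,ω) = (-0.3535535, -0.4949749, -0.3535535, 0.6363963)
updated quaternion q' = (-0.7207, -0.0198, 0.6925, 0.0254)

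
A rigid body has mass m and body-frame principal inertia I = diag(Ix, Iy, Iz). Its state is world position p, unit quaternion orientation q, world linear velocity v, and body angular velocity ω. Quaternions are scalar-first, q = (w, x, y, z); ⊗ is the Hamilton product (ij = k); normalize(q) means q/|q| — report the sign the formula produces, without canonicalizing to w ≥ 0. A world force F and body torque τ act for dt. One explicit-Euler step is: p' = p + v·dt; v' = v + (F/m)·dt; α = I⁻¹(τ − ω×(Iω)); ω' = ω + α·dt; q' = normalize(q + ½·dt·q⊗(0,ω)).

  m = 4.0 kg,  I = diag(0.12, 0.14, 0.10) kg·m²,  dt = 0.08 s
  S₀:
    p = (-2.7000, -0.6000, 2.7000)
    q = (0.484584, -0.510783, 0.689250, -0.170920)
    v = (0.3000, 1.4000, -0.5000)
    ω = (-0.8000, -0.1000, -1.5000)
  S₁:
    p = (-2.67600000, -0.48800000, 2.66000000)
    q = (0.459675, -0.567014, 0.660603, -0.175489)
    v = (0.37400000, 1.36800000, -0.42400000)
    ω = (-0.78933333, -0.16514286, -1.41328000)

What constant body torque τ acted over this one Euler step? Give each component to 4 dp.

ω₁ − ω₀ = (0.01066667, -0.06514286, 0.08672000)
precession coupling = (-0.0060, 0.0240, 0.0016)
τ = I·(Δω/dt) + ω₀×(Iω₀) = (0.0100, -0.0900, 0.1100)

τ = (0.0100, -0.0900, 0.1100)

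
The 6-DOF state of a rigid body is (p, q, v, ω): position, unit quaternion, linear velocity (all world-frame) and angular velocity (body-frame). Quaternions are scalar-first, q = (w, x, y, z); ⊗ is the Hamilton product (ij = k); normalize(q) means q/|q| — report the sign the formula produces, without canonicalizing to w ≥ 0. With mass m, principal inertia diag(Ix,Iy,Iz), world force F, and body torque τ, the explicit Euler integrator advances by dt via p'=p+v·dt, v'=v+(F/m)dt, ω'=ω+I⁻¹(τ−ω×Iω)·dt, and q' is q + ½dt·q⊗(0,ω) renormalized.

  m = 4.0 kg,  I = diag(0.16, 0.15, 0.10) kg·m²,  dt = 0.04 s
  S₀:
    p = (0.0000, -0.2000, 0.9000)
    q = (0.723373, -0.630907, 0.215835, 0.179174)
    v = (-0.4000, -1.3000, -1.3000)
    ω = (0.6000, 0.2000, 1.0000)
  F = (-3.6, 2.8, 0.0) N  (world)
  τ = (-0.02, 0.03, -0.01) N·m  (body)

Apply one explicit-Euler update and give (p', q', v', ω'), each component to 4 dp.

p' = (-0.0160, -0.2520, 0.8480)
q' = (0.7263, -0.6185, 0.2334, 0.1885)
v' = (-0.4360, -1.2720, -1.3000)
ω' = (0.5975, 0.1984, 0.9965)

new position p' = (-0.0160, -0.2520, 0.8480)
new velocity v' = (-0.4360, -1.2720, -1.3000)
angular accel α = (-0.0625, -0.0400, -0.0880)
ω + α·dt = (0.5975, 0.1984, 0.9965)
q⊗(0,ω) = (0.1562032, 0.6140240, 0.8830860, 0.4676906)
updated quaternion q' = (0.7263, -0.6185, 0.2334, 0.1885)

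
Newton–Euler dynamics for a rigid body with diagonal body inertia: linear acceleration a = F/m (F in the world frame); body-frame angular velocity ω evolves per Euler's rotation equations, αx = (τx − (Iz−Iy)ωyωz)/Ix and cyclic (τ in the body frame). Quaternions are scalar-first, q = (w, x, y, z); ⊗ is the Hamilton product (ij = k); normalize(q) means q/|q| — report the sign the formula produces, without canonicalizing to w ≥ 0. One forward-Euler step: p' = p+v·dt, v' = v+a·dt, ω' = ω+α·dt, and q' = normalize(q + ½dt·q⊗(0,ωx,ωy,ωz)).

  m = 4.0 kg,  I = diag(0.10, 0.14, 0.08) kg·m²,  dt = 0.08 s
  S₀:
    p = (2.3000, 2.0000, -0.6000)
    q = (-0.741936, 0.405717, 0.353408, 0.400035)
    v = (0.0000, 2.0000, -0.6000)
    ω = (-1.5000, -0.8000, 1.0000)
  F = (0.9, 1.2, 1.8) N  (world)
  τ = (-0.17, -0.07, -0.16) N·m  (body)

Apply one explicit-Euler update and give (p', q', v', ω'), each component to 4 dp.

p' = (2.3000, 2.1600, -0.6480)
q' = (-0.7200, 0.4757, 0.3359, 0.3774)
v' = (0.0180, 2.0240, -0.5640)
ω' = (-1.6744, -0.8229, 0.7920)

ω×(Iω) gyroscopic = (0.0480, -0.0300, 0.0480)
angular accel α = (-2.1800, -0.2857, -2.6000)
new body rate ω' = (-1.6744, -0.8229, 0.7920)
q⊗(0,ω) = (0.4912669, 1.7863400, -0.4122207, -0.5363976)
q' = normalize(q + ½dt·q⊗(0,ω)) = (-0.7200, 0.4757, 0.3359, 0.3774)
a = F/m = (0.2250, 0.3000, 0.4500)
new position p' = (2.3000, 2.1600, -0.6480)
new velocity v' = (0.0180, 2.0240, -0.5640)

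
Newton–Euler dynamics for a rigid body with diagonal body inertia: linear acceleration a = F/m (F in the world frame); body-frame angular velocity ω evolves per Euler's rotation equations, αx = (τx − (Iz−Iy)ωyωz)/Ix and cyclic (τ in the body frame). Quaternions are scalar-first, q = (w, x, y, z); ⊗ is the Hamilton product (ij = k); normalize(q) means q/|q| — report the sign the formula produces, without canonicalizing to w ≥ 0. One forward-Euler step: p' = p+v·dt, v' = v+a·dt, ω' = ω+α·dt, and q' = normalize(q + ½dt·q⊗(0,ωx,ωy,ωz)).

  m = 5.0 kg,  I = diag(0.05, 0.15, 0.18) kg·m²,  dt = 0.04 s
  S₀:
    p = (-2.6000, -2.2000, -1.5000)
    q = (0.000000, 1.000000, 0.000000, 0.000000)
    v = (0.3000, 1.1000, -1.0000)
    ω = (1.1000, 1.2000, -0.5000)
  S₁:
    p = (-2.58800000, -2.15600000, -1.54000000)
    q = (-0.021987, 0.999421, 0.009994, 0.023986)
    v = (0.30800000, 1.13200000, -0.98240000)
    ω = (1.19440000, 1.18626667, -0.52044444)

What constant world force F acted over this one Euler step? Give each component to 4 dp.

F = (1.0000, 4.0000, 2.2000)

velocity change Δv = (0.00800000, 0.03200000, 0.01760000)
m·(v₁−v₀)/dt = (1.0000, 4.0000, 2.2000)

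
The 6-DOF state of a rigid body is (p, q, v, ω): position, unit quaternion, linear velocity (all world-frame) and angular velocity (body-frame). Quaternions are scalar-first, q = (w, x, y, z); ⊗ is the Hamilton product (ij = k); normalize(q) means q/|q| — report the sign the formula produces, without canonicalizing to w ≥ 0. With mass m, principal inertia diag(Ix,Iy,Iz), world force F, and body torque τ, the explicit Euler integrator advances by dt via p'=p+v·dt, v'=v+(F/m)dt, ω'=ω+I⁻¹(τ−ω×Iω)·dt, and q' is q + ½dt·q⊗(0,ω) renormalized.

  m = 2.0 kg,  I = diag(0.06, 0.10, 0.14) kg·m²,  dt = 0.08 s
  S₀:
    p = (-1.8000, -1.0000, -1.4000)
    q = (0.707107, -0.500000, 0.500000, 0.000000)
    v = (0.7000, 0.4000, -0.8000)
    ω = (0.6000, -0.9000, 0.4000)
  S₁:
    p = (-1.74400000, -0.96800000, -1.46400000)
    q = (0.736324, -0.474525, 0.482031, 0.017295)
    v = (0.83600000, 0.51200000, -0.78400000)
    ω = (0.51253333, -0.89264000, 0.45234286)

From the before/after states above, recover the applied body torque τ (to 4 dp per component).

ω₁ − ω₀ = (-0.08746667, 0.00736000, 0.05234286)
τ = I·(Δω/dt) + ω₀×(Iω₀) = (-0.0800, -0.0100, 0.0700)

τ = (-0.0800, -0.0100, 0.0700)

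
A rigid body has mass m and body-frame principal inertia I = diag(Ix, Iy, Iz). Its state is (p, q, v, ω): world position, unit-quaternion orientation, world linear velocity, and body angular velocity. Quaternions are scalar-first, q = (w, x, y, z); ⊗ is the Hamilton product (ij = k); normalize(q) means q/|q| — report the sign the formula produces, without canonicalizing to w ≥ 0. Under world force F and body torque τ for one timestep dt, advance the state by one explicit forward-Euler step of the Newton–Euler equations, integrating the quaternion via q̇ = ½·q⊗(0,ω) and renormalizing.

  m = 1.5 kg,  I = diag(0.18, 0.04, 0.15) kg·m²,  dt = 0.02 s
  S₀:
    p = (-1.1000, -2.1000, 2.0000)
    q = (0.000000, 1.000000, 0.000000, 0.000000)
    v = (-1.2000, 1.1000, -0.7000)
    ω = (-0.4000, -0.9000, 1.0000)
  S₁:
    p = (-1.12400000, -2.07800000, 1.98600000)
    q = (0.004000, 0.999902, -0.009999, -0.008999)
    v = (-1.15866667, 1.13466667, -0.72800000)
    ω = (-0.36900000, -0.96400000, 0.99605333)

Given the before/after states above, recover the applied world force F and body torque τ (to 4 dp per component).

ω₁ − ω₀ = (0.03100000, -0.06400000, -0.00394667)
applied torque τ = (0.1800, -0.1400, -0.0800)
v₁ − v₀ = (0.04133333, 0.03466667, -0.02800000)
F = m·Δv/dt = (3.1000, 2.6000, -2.1000)

F = (3.1000, 2.6000, -2.1000)
τ = (0.1800, -0.1400, -0.0800)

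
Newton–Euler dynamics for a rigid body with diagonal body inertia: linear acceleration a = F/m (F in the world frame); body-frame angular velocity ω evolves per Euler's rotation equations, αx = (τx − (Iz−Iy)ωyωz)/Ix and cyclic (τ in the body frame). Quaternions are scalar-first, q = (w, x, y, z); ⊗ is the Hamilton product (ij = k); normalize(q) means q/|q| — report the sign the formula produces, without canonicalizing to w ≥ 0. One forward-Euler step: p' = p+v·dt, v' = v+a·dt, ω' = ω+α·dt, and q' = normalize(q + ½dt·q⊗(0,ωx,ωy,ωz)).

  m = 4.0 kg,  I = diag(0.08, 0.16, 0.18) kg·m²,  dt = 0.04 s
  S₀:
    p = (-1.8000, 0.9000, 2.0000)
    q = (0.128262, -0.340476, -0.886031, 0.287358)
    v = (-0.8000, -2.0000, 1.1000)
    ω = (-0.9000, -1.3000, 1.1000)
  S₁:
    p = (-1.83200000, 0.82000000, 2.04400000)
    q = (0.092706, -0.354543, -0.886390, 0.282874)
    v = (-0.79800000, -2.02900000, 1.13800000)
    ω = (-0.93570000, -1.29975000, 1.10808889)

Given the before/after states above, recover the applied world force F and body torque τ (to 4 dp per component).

Δω = ω₁−ω₀ = (-0.03570000, 0.00025000, 0.00808889)
gyro term ω₀×Iω₀ = (-0.0286, 0.0990, 0.0936)
applied torque τ = (-0.1000, 0.1000, 0.1300)
Δv = v₁−v₀ = (0.00200000, -0.02900000, 0.03800000)
applied force F = (0.2000, -2.9000, 3.8000)

F = (0.2000, -2.9000, 3.8000)
τ = (-0.1000, 0.1000, 0.1300)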